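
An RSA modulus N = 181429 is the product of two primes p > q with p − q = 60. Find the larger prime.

457

Since p = q + 60, we have 181429 = q(q + 60), so q² + 60q − 181429 = 0.
Discriminant: 60² + 4·181429 = 3600 + 725716 = 729316; √729316 = 854.
q = (−60 + 854)/2 = 397, and p = q + 60 = 457.
Check: 397 · 457 = 181429.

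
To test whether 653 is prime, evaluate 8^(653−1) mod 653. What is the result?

1

8^1 ≡ 8 (mod 653)
8^2 ≡ 8^2 = 64 ≡ 64 (mod 653)
8^4 ≡ 64^2 = 4096 ≡ 178 (mod 653)
8^8 ≡ 178^2 = 31684 ≡ 340 (mod 653)
8^16 ≡ 340^2 = 115600 ≡ 19 (mod 653)
8^32 ≡ 19^2 = 361 ≡ 361 (mod 653)
8^64 ≡ 361^2 = 130321 ≡ 374 (mod 653)
8^128 ≡ 374^2 = 139876 ≡ 134 (mod 653)
8^256 ≡ 134^2 = 17956 ≡ 325 (mod 653)
8^512 ≡ 325^2 = 105625 ≡ 492 (mod 653)
652 = 512 + 128 + 8 + 4 in binary powers of 2.
So 8^652 ≡ 492 · 134 · 340 · 178 ≡ 1 (mod 653).
Since the result is 1, base 8 gives no evidence that 653 is composite.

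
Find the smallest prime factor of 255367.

255367 is odd.
Digit sum 28, not divisible by 3.
Ends in 7: not divisible by 5.
7: 255367 = 7·36481

7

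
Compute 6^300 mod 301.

1

6^1 ≡ 6 (mod 301)
6^2 ≡ 6^2 = 36 ≡ 36 (mod 301)
6^4 ≡ 36^2 = 1296 ≡ 92 (mod 301)
6^8 ≡ 92^2 = 8464 ≡ 36 (mod 301)
6^16 ≡ 36^2 = 1296 ≡ 92 (mod 301)
6^32 ≡ 92^2 = 8464 ≡ 36 (mod 301)
6^64 ≡ 36^2 = 1296 ≡ 92 (mod 301)
6^128 ≡ 92^2 = 8464 ≡ 36 (mod 301)
6^256 ≡ 36^2 = 1296 ≡ 92 (mod 301)
300 = 256 + 32 + 8 + 4 in binary powers of 2.
So 6^300 ≡ 92 · 36 · 36 · 92 ≡ 1 (mod 301).
Since the result is 1, base 6 gives no evidence that 301 is composite.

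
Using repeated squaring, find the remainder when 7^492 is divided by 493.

455

7^1 ≡ 7 (mod 493)
7^2 ≡ 7^2 = 49 ≡ 49 (mod 493)
7^4 ≡ 49^2 = 2401 ≡ 429 (mod 493)
7^8 ≡ 429^2 = 184041 ≡ 152 (mod 493)
7^16 ≡ 152^2 = 23104 ≡ 426 (mod 493)
7^32 ≡ 426^2 = 181476 ≡ 52 (mod 493)
7^64 ≡ 52^2 = 2704 ≡ 239 (mod 493)
7^128 ≡ 239^2 = 57121 ≡ 426 (mod 493)
7^256 ≡ 426^2 = 181476 ≡ 52 (mod 493)
492 = 256 + 128 + 64 + 32 + 8 + 4 in binary powers of 2.
So 7^492 ≡ 52 · 426 · 239 · 52 · 152 · 429 ≡ 455 (mod 493).
Since 455 ≠ 1, base 7 is a Fermat witness: 493 is composite.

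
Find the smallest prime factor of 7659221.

61

7659221 is odd.
Digit sum 32, not divisible by 3.
Ends in 1: not divisible by 5.
7: 7659221 = 7·1094174 + 3
11: 7659221 = 11·696292 + 9
13: 7659221 = 13·589170 + 11
17: 7659221 = 17·450542 + 7
19: 7659221 = 19·403116 + 17
23: 7659221 = 23·333009 + 14
29: 7659221 = 29·264111 + 2
31: 7659221 = 31·247071 + 20
37: 7659221 = 37·207005 + 36
41: 7659221 = 41·186810 + 11
43: 7659221 = 43·178121 + 18
47: 7659221 = 47·162962 + 7
53: 7659221 = 53·144513 + 32
59: 7659221 = 59·129817 + 18
61: 7659221 = 61·125561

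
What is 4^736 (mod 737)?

4^1 ≡ 4 (mod 737)
4^2 ≡ 4^2 = 16 ≡ 16 (mod 737)
4^4 ≡ 16^2 = 256 ≡ 256 (mod 737)
4^8 ≡ 256^2 = 65536 ≡ 680 (mod 737)
4^16 ≡ 680^2 = 462400 ≡ 301 (mod 737)
4^32 ≡ 301^2 = 90601 ≡ 687 (mod 737)
4^64 ≡ 687^2 = 471969 ≡ 289 (mod 737)
4^128 ≡ 289^2 = 83521 ≡ 240 (mod 737)
4^256 ≡ 240^2 = 57600 ≡ 114 (mod 737)
4^512 ≡ 114^2 = 12996 ≡ 467 (mod 737)
736 = 512 + 128 + 64 + 32 in binary powers of 2.
So 4^736 ≡ 467 · 240 · 289 · 687 ≡ 26 (mod 737).
Since 26 ≠ 1, base 4 is a Fermat witness: 737 is composite.

26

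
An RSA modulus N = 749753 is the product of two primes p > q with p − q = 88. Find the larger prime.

Since p = q + 88, we have 749753 = q(q + 88), so q² + 88q − 749753 = 0.
Discriminant: 88² + 4·749753 = 7744 + 2999012 = 3006756; √3006756 = 1734.
q = (−88 + 1734)/2 = 823, and p = q + 88 = 911.
Check: 823 · 911 = 749753.

911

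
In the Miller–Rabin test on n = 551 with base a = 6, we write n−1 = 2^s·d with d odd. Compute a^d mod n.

138

551 − 1 = 550 = 2^1 · 275, so d = 275.
6^1 ≡ 6 (mod 551)
6^2 ≡ 6^2 = 36 ≡ 36 (mod 551)
6^4 ≡ 36^2 = 1296 ≡ 194 (mod 551)
6^8 ≡ 194^2 = 37636 ≡ 168 (mod 551)
6^16 ≡ 168^2 = 28224 ≡ 123 (mod 551)
6^32 ≡ 123^2 = 15129 ≡ 252 (mod 551)
6^64 ≡ 252^2 = 63504 ≡ 139 (mod 551)
6^128 ≡ 139^2 = 19321 ≡ 36 (mod 551)
6^256 ≡ 36^2 = 1296 ≡ 194 (mod 551)
275 = 256 + 16 + 2 + 1 in binary powers of 2.
So 6^275 ≡ 194 · 123 · 36 · 6 ≡ 138 (mod 551).
Squaring chain: 138; never reaches −1, so base 6 is a Miller–Rabin witness that 551 is composite.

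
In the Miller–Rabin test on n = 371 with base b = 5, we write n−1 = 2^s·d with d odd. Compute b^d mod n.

87

371 − 1 = 370 = 2^1 · 185, so d = 185.
5^1 ≡ 5 (mod 371)
5^2 ≡ 5^2 = 25 ≡ 25 (mod 371)
5^4 ≡ 25^2 = 625 ≡ 254 (mod 371)
5^8 ≡ 254^2 = 64516 ≡ 333 (mod 371)
5^16 ≡ 333^2 = 110889 ≡ 331 (mod 371)
5^32 ≡ 331^2 = 109561 ≡ 116 (mod 371)
5^64 ≡ 116^2 = 13456 ≡ 100 (mod 371)
5^128 ≡ 100^2 = 10000 ≡ 354 (mod 371)
185 = 128 + 32 + 16 + 8 + 1 in binary powers of 2.
So 5^185 ≡ 354 · 116 · 331 · 333 · 5 ≡ 87 (mod 371).
Squaring chain: 87; never reaches −1, so base 5 is a Miller–Rabin witness that 371 is composite.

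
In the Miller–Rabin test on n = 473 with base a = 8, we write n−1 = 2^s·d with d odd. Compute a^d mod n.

469

473 − 1 = 472 = 2^3 · 59, so d = 59.
8^1 ≡ 8 (mod 473)
8^2 ≡ 8^2 = 64 ≡ 64 (mod 473)
8^4 ≡ 64^2 = 4096 ≡ 312 (mod 473)
8^8 ≡ 312^2 = 97344 ≡ 379 (mod 473)
8^16 ≡ 379^2 = 143641 ≡ 322 (mod 473)
8^32 ≡ 322^2 = 103684 ≡ 97 (mod 473)
59 = 32 + 16 + 8 + 2 + 1 in binary powers of 2.
So 8^59 ≡ 97 · 322 · 379 · 64 · 8 ≡ 469 (mod 473).
Squaring chain: 469 → 16 → 256; never reaches −1, so base 8 is a Miller–Rabin witness that 473 is composite.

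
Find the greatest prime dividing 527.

527 = 17 · 31
31 is prime.
So 527 = 17 · 31; the largest prime factor is 31.

31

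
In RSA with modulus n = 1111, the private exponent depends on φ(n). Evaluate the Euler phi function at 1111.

Factor: 1111 = 11 · 101.
φ(1111) = (11−1) · (101−1) = 10 · 100 = 1000.

1000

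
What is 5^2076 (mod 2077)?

1489

5^1 ≡ 5 (mod 2077)
5^2 ≡ 5^2 = 25 ≡ 25 (mod 2077)
5^4 ≡ 25^2 = 625 ≡ 625 (mod 2077)
5^8 ≡ 625^2 = 390625 ≡ 149 (mod 2077)
5^16 ≡ 149^2 = 22201 ≡ 1431 (mod 2077)
5^32 ≡ 1431^2 = 2047761 ≡ 1916 (mod 2077)
5^64 ≡ 1916^2 = 3671056 ≡ 997 (mod 2077)
5^128 ≡ 997^2 = 994009 ≡ 1203 (mod 2077)
5^256 ≡ 1203^2 = 1447209 ≡ 1617 (mod 2077)
5^512 ≡ 1617^2 = 2614689 ≡ 1823 (mod 2077)
5^1024 ≡ 1823^2 = 3323329 ≡ 129 (mod 2077)
5^2048 ≡ 129^2 = 16641 ≡ 25 (mod 2077)
2076 = 2048 + 16 + 8 + 4 in binary powers of 2.
So 5^2076 ≡ 25 · 1431 · 149 · 625 ≡ 1489 (mod 2077).
Since 1489 ≠ 1, base 5 is a Fermat witness: 2077 is composite.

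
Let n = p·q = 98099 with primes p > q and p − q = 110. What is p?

Since p = q + 110, we have 98099 = q(q + 110), so q² + 110q − 98099 = 0.
Discriminant: 110² + 4·98099 = 12100 + 392396 = 404496; √404496 = 636.
q = (−110 + 636)/2 = 263, and p = q + 110 = 373.
Check: 263 · 373 = 98099.

373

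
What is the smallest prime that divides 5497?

5497 is odd.
Digit sum 25, not divisible by 3.
Ends in 7: not divisible by 5.
7: 5497 = 7·785 + 2
11: 5497 = 11·499 + 8
13: 5497 = 13·422 + 11
17: 5497 = 17·323 + 6
19: 5497 = 19·289 + 6
23: 5497 = 23·239

23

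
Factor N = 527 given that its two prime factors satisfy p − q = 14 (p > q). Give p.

31

Since p = q + 14, we have 527 = q(q + 14), so q² + 14q − 527 = 0.
Discriminant: 14² + 4·527 = 196 + 2108 = 2304; √2304 = 48.
q = (−14 + 48)/2 = 17, and p = q + 14 = 31.
Check: 17 · 31 = 527.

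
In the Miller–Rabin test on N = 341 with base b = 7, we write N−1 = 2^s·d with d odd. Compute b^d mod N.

87

341 − 1 = 340 = 2^2 · 85, so d = 85.
7^1 ≡ 7 (mod 341)
7^2 ≡ 7^2 = 49 ≡ 49 (mod 341)
7^4 ≡ 49^2 = 2401 ≡ 14 (mod 341)
7^8 ≡ 14^2 = 196 ≡ 196 (mod 341)
7^16 ≡ 196^2 = 38416 ≡ 224 (mod 341)
7^32 ≡ 224^2 = 50176 ≡ 49 (mod 341)
7^64 ≡ 49^2 = 2401 ≡ 14 (mod 341)
85 = 64 + 16 + 4 + 1 in binary powers of 2.
So 7^85 ≡ 14 · 224 · 14 · 7 ≡ 87 (mod 341).
Squaring chain: 87 → 67; never reaches −1, so base 7 is a Miller–Rabin witness that 341 is composite.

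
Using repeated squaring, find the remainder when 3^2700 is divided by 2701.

1

3^1 ≡ 3 (mod 2701)
3^2 ≡ 3^2 = 9 ≡ 9 (mod 2701)
3^4 ≡ 9^2 = 81 ≡ 81 (mod 2701)
3^8 ≡ 81^2 = 6561 ≡ 1159 (mod 2701)
3^16 ≡ 1159^2 = 1343281 ≡ 884 (mod 2701)
3^32 ≡ 884^2 = 781456 ≡ 867 (mod 2701)
3^64 ≡ 867^2 = 751689 ≡ 811 (mod 2701)
3^128 ≡ 811^2 = 657721 ≡ 1378 (mod 2701)
3^256 ≡ 1378^2 = 1898884 ≡ 81 (mod 2701)
3^512 ≡ 81^2 = 6561 ≡ 1159 (mod 2701)
3^1024 ≡ 1159^2 = 1343281 ≡ 884 (mod 2701)
3^2048 ≡ 884^2 = 781456 ≡ 867 (mod 2701)
2700 = 2048 + 512 + 128 + 8 + 4 in binary powers of 2.
So 3^2700 ≡ 867 · 1159 · 1378 · 1159 · 81 ≡ 1 (mod 2701).
Since the result is 1, base 3 gives no evidence that 2701 is composite.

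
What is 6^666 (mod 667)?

6^1 ≡ 6 (mod 667)
6^2 ≡ 6^2 = 36 ≡ 36 (mod 667)
6^4 ≡ 36^2 = 1296 ≡ 629 (mod 667)
6^8 ≡ 629^2 = 395641 ≡ 110 (mod 667)
6^16 ≡ 110^2 = 12100 ≡ 94 (mod 667)
6^32 ≡ 94^2 = 8836 ≡ 165 (mod 667)
6^64 ≡ 165^2 = 27225 ≡ 545 (mod 667)
6^128 ≡ 545^2 = 297025 ≡ 210 (mod 667)
6^256 ≡ 210^2 = 44100 ≡ 78 (mod 667)
6^512 ≡ 78^2 = 6084 ≡ 81 (mod 667)
666 = 512 + 128 + 16 + 8 + 2 in binary powers of 2.
So 6^666 ≡ 81 · 210 · 94 · 110 · 36 ≡ 81 (mod 667).
Since 81 ≠ 1, base 6 is a Fermat witness: 667 is composite.

81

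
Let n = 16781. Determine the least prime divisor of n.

97

16781 is odd.
Digit sum 23, not divisible by 3.
Ends in 1: not divisible by 5.
7: 16781 = 7·2397 + 2
11: 16781 = 11·1525 + 6
13: 16781 = 13·1290 + 11
17: 16781 = 17·987 + 2
19: 16781 = 19·883 + 4
23: 16781 = 23·729 + 14
29: 16781 = 29·578 + 19
31: 16781 = 31·541 + 10
37: 16781 = 37·453 + 20
41: 16781 = 41·409 + 12
43: 16781 = 43·390 + 11
47: 16781 = 47·357 + 2
53: 16781 = 53·316 + 33
59: 16781 = 59·284 + 25
61: 16781 = 61·275 + 6
67: 16781 = 67·250 + 31
71: 16781 = 71·236 + 25
73: 16781 = 73·229 + 64
79: 16781 = 79·212 + 33
83: 16781 = 83·202 + 15
89: 16781 = 89·188 + 49
97: 16781 = 97·173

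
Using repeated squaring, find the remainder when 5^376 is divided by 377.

5^1 ≡ 5 (mod 377)
5^2 ≡ 5^2 = 25 ≡ 25 (mod 377)
5^4 ≡ 25^2 = 625 ≡ 248 (mod 377)
5^8 ≡ 248^2 = 61504 ≡ 53 (mod 377)
5^16 ≡ 53^2 = 2809 ≡ 170 (mod 377)
5^32 ≡ 170^2 = 28900 ≡ 248 (mod 377)
5^64 ≡ 248^2 = 61504 ≡ 53 (mod 377)
5^128 ≡ 53^2 = 2809 ≡ 170 (mod 377)
5^256 ≡ 170^2 = 28900 ≡ 248 (mod 377)
376 = 256 + 64 + 32 + 16 + 8 in binary powers of 2.
So 5^376 ≡ 248 · 53 · 248 · 170 · 53 ≡ 326 (mod 377).
Since 326 ≠ 1, base 5 is a Fermat witness: 377 is composite.

326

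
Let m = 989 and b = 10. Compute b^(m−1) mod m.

10^1 ≡ 10 (mod 989)
10^2 ≡ 10^2 = 100 ≡ 100 (mod 989)
10^4 ≡ 100^2 = 10000 ≡ 110 (mod 989)
10^8 ≡ 110^2 = 12100 ≡ 232 (mod 989)
10^16 ≡ 232^2 = 53824 ≡ 418 (mod 989)
10^32 ≡ 418^2 = 174724 ≡ 660 (mod 989)
10^64 ≡ 660^2 = 435600 ≡ 440 (mod 989)
10^128 ≡ 440^2 = 193600 ≡ 745 (mod 989)
10^256 ≡ 745^2 = 555025 ≡ 196 (mod 989)
10^512 ≡ 196^2 = 38416 ≡ 834 (mod 989)
988 = 512 + 256 + 128 + 64 + 16 + 8 + 4 in binary powers of 2.
So 10^988 ≡ 834 · 196 · 745 · 440 · 418 · 232 · 110 ≡ 440 (mod 989).
Since 440 ≠ 1, base 10 is a Fermat witness: 989 is composite.

440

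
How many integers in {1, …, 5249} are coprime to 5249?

Factor: 5249 = 29 · 181.
φ(5249) = (29−1) · (181−1) = 28 · 180 = 5040.

5040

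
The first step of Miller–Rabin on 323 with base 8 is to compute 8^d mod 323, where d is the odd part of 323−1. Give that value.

297

323 − 1 = 322 = 2^1 · 161, so d = 161.
8^1 ≡ 8 (mod 323)
8^2 ≡ 8^2 = 64 ≡ 64 (mod 323)
8^4 ≡ 64^2 = 4096 ≡ 220 (mod 323)
8^8 ≡ 220^2 = 48400 ≡ 273 (mod 323)
8^16 ≡ 273^2 = 74529 ≡ 239 (mod 323)
8^32 ≡ 239^2 = 57121 ≡ 273 (mod 323)
8^64 ≡ 273^2 = 74529 ≡ 239 (mod 323)
8^128 ≡ 239^2 = 57121 ≡ 273 (mod 323)
161 = 128 + 32 + 1 in binary powers of 2.
So 8^161 ≡ 273 · 273 · 8 ≡ 297 (mod 323).
Squaring chain: 297; never reaches −1, so base 8 is a Miller–Rabin witness that 323 is composite.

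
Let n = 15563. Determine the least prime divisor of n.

79

15563 is odd.
Digit sum 20, not divisible by 3.
Ends in 3: not divisible by 5.
7: 15563 = 7·2223 + 2
11: 15563 = 11·1414 + 9
13: 15563 = 13·1197 + 2
17: 15563 = 17·915 + 8
19: 15563 = 19·819 + 2
23: 15563 = 23·676 + 15
29: 15563 = 29·536 + 19
31: 15563 = 31·502 + 1
37: 15563 = 37·420 + 23
41: 15563 = 41·379 + 24
43: 15563 = 43·361 + 40
47: 15563 = 47·331 + 6
53: 15563 = 53·293 + 34
59: 15563 = 59·263 + 46
61: 15563 = 61·255 + 8
67: 15563 = 67·232 + 19
71: 15563 = 71·219 + 14
73: 15563 = 73·213 + 14
79: 15563 = 79·197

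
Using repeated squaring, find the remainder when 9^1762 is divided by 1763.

1393

9^1 ≡ 9 (mod 1763)
9^2 ≡ 9^2 = 81 ≡ 81 (mod 1763)
9^4 ≡ 81^2 = 6561 ≡ 1272 (mod 1763)
9^8 ≡ 1272^2 = 1617984 ≡ 1313 (mod 1763)
9^16 ≡ 1313^2 = 1723969 ≡ 1518 (mod 1763)
9^32 ≡ 1518^2 = 2304324 ≡ 83 (mod 1763)
9^64 ≡ 83^2 = 6889 ≡ 1600 (mod 1763)
9^128 ≡ 1600^2 = 2560000 ≡ 124 (mod 1763)
9^256 ≡ 124^2 = 15376 ≡ 1272 (mod 1763)
9^512 ≡ 1272^2 = 1617984 ≡ 1313 (mod 1763)
9^1024 ≡ 1313^2 = 1723969 ≡ 1518 (mod 1763)
1762 = 1024 + 512 + 128 + 64 + 32 + 2 in binary powers of 2.
So 9^1762 ≡ 1518 · 1313 · 124 · 1600 · 83 · 81 ≡ 1393 (mod 1763).
Since 1393 ≠ 1, base 9 is a Fermat witness: 1763 is composite.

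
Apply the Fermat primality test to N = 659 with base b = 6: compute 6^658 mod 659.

6^1 ≡ 6 (mod 659)
6^2 ≡ 6^2 = 36 ≡ 36 (mod 659)
6^4 ≡ 36^2 = 1296 ≡ 637 (mod 659)
6^8 ≡ 637^2 = 405769 ≡ 484 (mod 659)
6^16 ≡ 484^2 = 234256 ≡ 311 (mod 659)
6^32 ≡ 311^2 = 96721 ≡ 507 (mod 659)
6^64 ≡ 507^2 = 257049 ≡ 39 (mod 659)
6^128 ≡ 39^2 = 1521 ≡ 203 (mod 659)
6^256 ≡ 203^2 = 41209 ≡ 351 (mod 659)
6^512 ≡ 351^2 = 123201 ≡ 627 (mod 659)
658 = 512 + 128 + 16 + 2 in binary powers of 2.
So 6^658 ≡ 627 · 203 · 311 · 36 ≡ 1 (mod 659).
Since the result is 1, base 6 gives no evidence that 659 is composite.

1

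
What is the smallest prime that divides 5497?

5497 is odd.
Digit sum 25, not divisible by 3.
Ends in 7: not divisible by 5.
7: 5497 = 7·785 + 2
11: 5497 = 11·499 + 8
13: 5497 = 13·422 + 11
17: 5497 = 17·323 + 6
19: 5497 = 19·289 + 6
23: 5497 = 23·239

23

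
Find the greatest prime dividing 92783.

73

92783 = 31 · 2993
2993 = 41 · 73
73 is prime.
So 92783 = 31 · 41 · 73; the largest prime factor is 73.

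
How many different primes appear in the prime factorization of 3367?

3

3367 = 7 · 481
481 = 13 · 37
3367 = 7 · 13 · 37, which has 3 distinct prime factors.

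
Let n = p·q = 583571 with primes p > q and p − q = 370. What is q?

Since p = q + 370, we have 583571 = q(q + 370), so q² + 370q − 583571 = 0.
Discriminant: 370² + 4·583571 = 136900 + 2334284 = 2471184; √2471184 = 1572.
q = (−370 + 1572)/2 = 601, and p = q + 370 = 971.
Check: 601 · 971 = 583571.

601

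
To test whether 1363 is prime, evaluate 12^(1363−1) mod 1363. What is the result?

202

12^1 ≡ 12 (mod 1363)
12^2 ≡ 12^2 = 144 ≡ 144 (mod 1363)
12^4 ≡ 144^2 = 20736 ≡ 291 (mod 1363)
12^8 ≡ 291^2 = 84681 ≡ 175 (mod 1363)
12^16 ≡ 175^2 = 30625 ≡ 639 (mod 1363)
12^32 ≡ 639^2 = 408321 ≡ 784 (mod 1363)
12^64 ≡ 784^2 = 614656 ≡ 1306 (mod 1363)
12^128 ≡ 1306^2 = 1705636 ≡ 523 (mod 1363)
12^256 ≡ 523^2 = 273529 ≡ 929 (mod 1363)
12^512 ≡ 929^2 = 863041 ≡ 262 (mod 1363)
12^1024 ≡ 262^2 = 68644 ≡ 494 (mod 1363)
1362 = 1024 + 256 + 64 + 16 + 2 in binary powers of 2.
So 12^1362 ≡ 494 · 929 · 1306 · 639 · 144 ≡ 202 (mod 1363).
Since 202 ≠ 1, base 12 is a Fermat witness: 1363 is composite.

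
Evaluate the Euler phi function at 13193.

12948

Factor: 13193 = 79 · 167.
φ(13193) = (79−1) · (167−1) = 78 · 166 = 12948.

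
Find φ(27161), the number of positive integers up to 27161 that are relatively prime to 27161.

Factor: 27161 = 157 · 173.
φ(27161) = (157−1) · (173−1) = 156 · 172 = 26832.

26832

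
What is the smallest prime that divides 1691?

1691 is odd.
Digit sum 17, not divisible by 3.
Ends in 1: not divisible by 5.
7: 1691 = 7·241 + 4
11: 1691 = 11·153 + 8
13: 1691 = 13·130 + 1
17: 1691 = 17·99 + 8
19: 1691 = 19·89

19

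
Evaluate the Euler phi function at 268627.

253344

Factor: 268627 = 29 · 59 · 157.
φ(268627) = (29−1) · (59−1) · (157−1) = 28 · 58 · 156 = 253344.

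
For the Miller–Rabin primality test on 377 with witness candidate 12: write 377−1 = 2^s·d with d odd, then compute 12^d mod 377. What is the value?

220

377 − 1 = 376 = 2^3 · 47, so d = 47.
12^1 ≡ 12 (mod 377)
12^2 ≡ 12^2 = 144 ≡ 144 (mod 377)
12^4 ≡ 144^2 = 20736 ≡ 1 (mod 377)
12^8 ≡ 1^2 = 1 ≡ 1 (mod 377)
12^16 ≡ 1^2 = 1 ≡ 1 (mod 377)
12^32 ≡ 1^2 = 1 ≡ 1 (mod 377)
47 = 32 + 8 + 4 + 2 + 1 in binary powers of 2.
So 12^47 ≡ 1 · 1 · 1 · 144 · 12 ≡ 220 (mod 377).
Squaring chain: 220 → 144 → 1; never reaches −1, so base 12 is a Miller–Rabin witness that 377 is composite.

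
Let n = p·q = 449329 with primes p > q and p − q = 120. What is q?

613

Since p = q + 120, we have 449329 = q(q + 120), so q² + 120q − 449329 = 0.
Discriminant: 120² + 4·449329 = 14400 + 1797316 = 1811716; √1811716 = 1346.
q = (−120 + 1346)/2 = 613, and p = q + 120 = 733.
Check: 613 · 733 = 449329.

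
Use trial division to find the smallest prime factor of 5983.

31

5983 is odd.
Digit sum 25, not divisible by 3.
Ends in 3: not divisible by 5.
7: 5983 = 7·854 + 5
11: 5983 = 11·543 + 10
13: 5983 = 13·460 + 3
17: 5983 = 17·351 + 16
19: 5983 = 19·314 + 17
23: 5983 = 23·260 + 3
29: 5983 = 29·206 + 9
31: 5983 = 31·193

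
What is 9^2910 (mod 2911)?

2746

9^1 ≡ 9 (mod 2911)
9^2 ≡ 9^2 = 81 ≡ 81 (mod 2911)
9^4 ≡ 81^2 = 6561 ≡ 739 (mod 2911)
9^8 ≡ 739^2 = 546121 ≡ 1764 (mod 2911)
9^16 ≡ 1764^2 = 3111696 ≡ 2748 (mod 2911)
9^32 ≡ 2748^2 = 7551504 ≡ 370 (mod 2911)
9^64 ≡ 370^2 = 136900 ≡ 83 (mod 2911)
9^128 ≡ 83^2 = 6889 ≡ 1067 (mod 2911)
9^256 ≡ 1067^2 = 1138489 ≡ 288 (mod 2911)
9^512 ≡ 288^2 = 82944 ≡ 1436 (mod 2911)
9^1024 ≡ 1436^2 = 2062096 ≡ 1108 (mod 2911)
9^2048 ≡ 1108^2 = 1227664 ≡ 2133 (mod 2911)
2910 = 2048 + 512 + 256 + 64 + 16 + 8 + 4 + 2 in binary powers of 2.
So 9^2910 ≡ 2133 · 1436 · 288 · 83 · 2748 · 1764 · 739 · 81 ≡ 2746 (mod 2911).
Since 2746 ≠ 1, base 9 is a Fermat witness: 2911 is composite.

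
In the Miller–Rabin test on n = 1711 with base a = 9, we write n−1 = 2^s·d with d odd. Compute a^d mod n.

1711 − 1 = 1710 = 2^1 · 855, so d = 855.
9^1 ≡ 9 (mod 1711)
9^2 ≡ 9^2 = 81 ≡ 81 (mod 1711)
9^4 ≡ 81^2 = 6561 ≡ 1428 (mod 1711)
9^8 ≡ 1428^2 = 2039184 ≡ 1383 (mod 1711)
9^16 ≡ 1383^2 = 1912689 ≡ 1502 (mod 1711)
9^32 ≡ 1502^2 = 2256004 ≡ 906 (mod 1711)
9^64 ≡ 906^2 = 820836 ≡ 1267 (mod 1711)
9^128 ≡ 1267^2 = 1605289 ≡ 371 (mod 1711)
9^256 ≡ 371^2 = 137641 ≡ 761 (mod 1711)
9^512 ≡ 761^2 = 579121 ≡ 803 (mod 1711)
855 = 512 + 256 + 64 + 16 + 4 + 2 + 1 in binary powers of 2.
So 9^855 ≡ 803 · 761 · 1267 · 1502 · 1428 · 81 · 9 ≡ 1082 (mod 1711).
Squaring chain: 1082; never reaches −1, so base 9 is a Miller–Rabin witness that 1711 is composite.

1082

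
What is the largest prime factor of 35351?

35351 = 23 · 1537
1537 = 29 · 53
53 is prime.
So 35351 = 23 · 29 · 53; the largest prime factor is 53.

53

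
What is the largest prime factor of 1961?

53

1961 = 37 · 53
53 is prime.
So 1961 = 37 · 53; the largest prime factor is 53.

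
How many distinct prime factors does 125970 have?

125970 = 2 · 62985
62985 = 3 · 20995
20995 = 5 · 4199
4199 = 13 · 323
323 = 17 · 19
125970 = 2 · 3 · 5 · 13 · 17 · 19, which has 6 distinct prime factors.

6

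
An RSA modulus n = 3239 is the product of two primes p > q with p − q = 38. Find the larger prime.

Since p = q + 38, we have 3239 = q(q + 38), so q² + 38q − 3239 = 0.
Discriminant: 38² + 4·3239 = 1444 + 12956 = 14400; √14400 = 120.
q = (−38 + 120)/2 = 41, and p = q + 38 = 79.
Check: 41 · 79 = 3239.

79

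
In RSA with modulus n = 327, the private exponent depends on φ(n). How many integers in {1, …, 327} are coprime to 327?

216

Factor: 327 = 3 · 109.
φ(327) = (3−1) · (109−1) = 2 · 108 = 216.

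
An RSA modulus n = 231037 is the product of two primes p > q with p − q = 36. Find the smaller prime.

463

Since p = q + 36, we have 231037 = q(q + 36), so q² + 36q − 231037 = 0.
Discriminant: 36² + 4·231037 = 1296 + 924148 = 925444; √925444 = 962.
q = (−36 + 962)/2 = 463, and p = q + 36 = 499.
Check: 463 · 499 = 231037.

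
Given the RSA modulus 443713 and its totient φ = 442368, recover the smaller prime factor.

φ(n) = (p−1)(q−1) = n − (p+q) + 1, so p + q = 443713 − 442368 + 1 = 1346.
p and q are the roots of t² − 1346t + 443713 = 0.
Discriminant: 1346² − 4·443713 = 1811716 − 1774852 = 36864; √36864 = 192.
q = (1346 − 192)/2 = 577, p = (1346 + 192)/2 = 769.
Check: 577 · 769 = 443713.

577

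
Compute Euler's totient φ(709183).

Factor: 709183 = 47 · 79 · 191.
φ(709183) = (47−1) · (79−1) · (191−1) = 46 · 78 · 190 = 681720.

681720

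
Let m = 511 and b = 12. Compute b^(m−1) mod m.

12^1 ≡ 12 (mod 511)
12^2 ≡ 12^2 = 144 ≡ 144 (mod 511)
12^4 ≡ 144^2 = 20736 ≡ 296 (mod 511)
12^8 ≡ 296^2 = 87616 ≡ 235 (mod 511)
12^16 ≡ 235^2 = 55225 ≡ 37 (mod 511)
12^32 ≡ 37^2 = 1369 ≡ 347 (mod 511)
12^64 ≡ 347^2 = 120409 ≡ 324 (mod 511)
12^128 ≡ 324^2 = 104976 ≡ 221 (mod 511)
12^256 ≡ 221^2 = 48841 ≡ 296 (mod 511)
510 = 256 + 128 + 64 + 32 + 16 + 8 + 4 + 2 in binary powers of 2.
So 12^510 ≡ 296 · 221 · 324 · 347 · 37 · 235 · 296 · 144 ≡ 211 (mod 511).
Since 211 ≠ 1, base 12 is a Fermat witness: 511 is composite.

211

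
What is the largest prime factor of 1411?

1411 = 17 · 83
83 is prime.
So 1411 = 17 · 83; the largest prime factor is 83.

83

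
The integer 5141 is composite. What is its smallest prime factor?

5141 is odd.
Digit sum 11, not divisible by 3.
Ends in 1: not divisible by 5.
7: 5141 = 7·734 + 3
11: 5141 = 11·467 + 4
13: 5141 = 13·395 + 6
17: 5141 = 17·302 + 7
19: 5141 = 19·270 + 11
23: 5141 = 23·223 + 12
29: 5141 = 29·177 + 8
31: 5141 = 31·165 + 26
37: 5141 = 37·138 + 35
41: 5141 = 41·125 + 16
43: 5141 = 43·119 + 24
47: 5141 = 47·109 + 18
53: 5141 = 53·97

53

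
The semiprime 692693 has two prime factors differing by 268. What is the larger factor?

Since p = q + 268, we have 692693 = q(q + 268), so q² + 268q − 692693 = 0.
Discriminant: 268² + 4·692693 = 71824 + 2770772 = 2842596; √2842596 = 1686.
q = (−268 + 1686)/2 = 709, and p = q + 268 = 977.
Check: 709 · 977 = 692693.

977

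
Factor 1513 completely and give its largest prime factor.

1513 = 17 · 89
89 is prime.
So 1513 = 17 · 89; the largest prime factor is 89.

89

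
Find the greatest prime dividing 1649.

97

1649 = 17 · 97
97 is prime.
So 1649 = 17 · 97; the largest prime factor is 97.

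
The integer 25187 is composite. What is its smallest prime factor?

25187 is odd.
Digit sum 23, not divisible by 3.
Ends in 7: not divisible by 5.
7: 25187 = 7·3598 + 1
11: 25187 = 11·2289 + 8
13: 25187 = 13·1937 + 6
17: 25187 = 17·1481 + 10
19: 25187 = 19·1325 + 12
23: 25187 = 23·1095 + 2
29: 25187 = 29·868 + 15
31: 25187 = 31·812 + 15
37: 25187 = 37·680 + 27
41: 25187 = 41·614 + 13
43: 25187 = 43·585 + 32
47: 25187 = 47·535 + 42
53: 25187 = 53·475 + 12
59: 25187 = 59·426 + 53
61: 25187 = 61·412 + 55
67: 25187 = 67·375 + 62
71: 25187 = 71·354 + 53
73: 25187 = 73·345 + 2
79: 25187 = 79·318 + 65
83: 25187 = 83·303 + 38
89: 25187 = 89·283

89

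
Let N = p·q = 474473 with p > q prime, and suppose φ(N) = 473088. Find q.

φ(n) = (p−1)(q−1) = n − (p+q) + 1, so p + q = 474473 − 473088 + 1 = 1386.
p and q are the roots of t² − 1386t + 474473 = 0.
Discriminant: 1386² − 4·474473 = 1920996 − 1897892 = 23104; √23104 = 152.
q = (1386 − 152)/2 = 617, p = (1386 + 152)/2 = 769.
Check: 617 · 769 = 474473.

617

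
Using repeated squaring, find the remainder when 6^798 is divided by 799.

6^1 ≡ 6 (mod 799)
6^2 ≡ 6^2 = 36 ≡ 36 (mod 799)
6^4 ≡ 36^2 = 1296 ≡ 497 (mod 799)
6^8 ≡ 497^2 = 247009 ≡ 118 (mod 799)
6^16 ≡ 118^2 = 13924 ≡ 341 (mod 799)
6^32 ≡ 341^2 = 116281 ≡ 426 (mod 799)
6^64 ≡ 426^2 = 181476 ≡ 103 (mod 799)
6^128 ≡ 103^2 = 10609 ≡ 222 (mod 799)
6^256 ≡ 222^2 = 49284 ≡ 545 (mod 799)
6^512 ≡ 545^2 = 297025 ≡ 596 (mod 799)
798 = 512 + 256 + 16 + 8 + 4 + 2 in binary powers of 2.
So 6^798 ≡ 596 · 545 · 341 · 118 · 497 · 36 ≡ 247 (mod 799).
Since 247 ≠ 1, base 6 is a Fermat witness: 799 is composite.

247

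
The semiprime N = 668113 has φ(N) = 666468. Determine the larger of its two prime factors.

919

φ(n) = (p−1)(q−1) = n − (p+q) + 1, so p + q = 668113 − 666468 + 1 = 1646.
p and q are the roots of t² − 1646t + 668113 = 0.
Discriminant: 1646² − 4·668113 = 2709316 − 2672452 = 36864; √36864 = 192.
q = (1646 − 192)/2 = 727, p = (1646 + 192)/2 = 919.
Check: 727 · 919 = 668113.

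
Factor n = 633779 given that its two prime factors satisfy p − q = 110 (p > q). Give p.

853

Since p = q + 110, we have 633779 = q(q + 110), so q² + 110q − 633779 = 0.
Discriminant: 110² + 4·633779 = 12100 + 2535116 = 2547216; √2547216 = 1596.
q = (−110 + 1596)/2 = 743, and p = q + 110 = 853.
Check: 743 · 853 = 633779.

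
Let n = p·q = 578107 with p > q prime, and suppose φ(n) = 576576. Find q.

673

φ(n) = (p−1)(q−1) = n − (p+q) + 1, so p + q = 578107 − 576576 + 1 = 1532.
p and q are the roots of t² − 1532t + 578107 = 0.
Discriminant: 1532² − 4·578107 = 2347024 − 2312428 = 34596; √34596 = 186.
q = (1532 − 186)/2 = 673, p = (1532 + 186)/2 = 859.
Check: 673 · 859 = 578107.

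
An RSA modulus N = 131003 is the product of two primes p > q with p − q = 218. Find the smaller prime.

269

Since p = q + 218, we have 131003 = q(q + 218), so q² + 218q − 131003 = 0.
Discriminant: 218² + 4·131003 = 47524 + 524012 = 571536; √571536 = 756.
q = (−218 + 756)/2 = 269, and p = q + 218 = 487.
Check: 269 · 487 = 131003.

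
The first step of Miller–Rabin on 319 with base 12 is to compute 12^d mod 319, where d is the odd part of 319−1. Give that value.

319 − 1 = 318 = 2^1 · 159, so d = 159.
12^1 ≡ 12 (mod 319)
12^2 ≡ 12^2 = 144 ≡ 144 (mod 319)
12^4 ≡ 144^2 = 20736 ≡ 1 (mod 319)
12^8 ≡ 1^2 = 1 ≡ 1 (mod 319)
12^16 ≡ 1^2 = 1 ≡ 1 (mod 319)
12^32 ≡ 1^2 = 1 ≡ 1 (mod 319)
12^64 ≡ 1^2 = 1 ≡ 1 (mod 319)
12^128 ≡ 1^2 = 1 ≡ 1 (mod 319)
159 = 128 + 16 + 8 + 4 + 2 + 1 in binary powers of 2.
So 12^159 ≡ 1 · 1 · 1 · 1 · 144 · 12 ≡ 133 (mod 319).
Squaring chain: 133; never reaches −1, so base 12 is a Miller–Rabin witness that 319 is composite.

133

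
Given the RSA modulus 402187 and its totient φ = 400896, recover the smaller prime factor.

523

φ(n) = (p−1)(q−1) = n − (p+q) + 1, so p + q = 402187 − 400896 + 1 = 1292.
p and q are the roots of t² − 1292t + 402187 = 0.
Discriminant: 1292² − 4·402187 = 1669264 − 1608748 = 60516; √60516 = 246.
q = (1292 − 246)/2 = 523, p = (1292 + 246)/2 = 769.
Check: 523 · 769 = 402187.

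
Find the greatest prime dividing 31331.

31331 = 17 · 1843
1843 = 19 · 97
97 is prime.
So 31331 = 17 · 19 · 97; the largest prime factor is 97.

97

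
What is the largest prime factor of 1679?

73

1679 = 23 · 73
73 is prime.
So 1679 = 23 · 73; the largest prime factor is 73.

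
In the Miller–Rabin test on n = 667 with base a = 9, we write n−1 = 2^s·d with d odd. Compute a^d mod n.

660

667 − 1 = 666 = 2^1 · 333, so d = 333.
9^1 ≡ 9 (mod 667)
9^2 ≡ 9^2 = 81 ≡ 81 (mod 667)
9^4 ≡ 81^2 = 6561 ≡ 558 (mod 667)
9^8 ≡ 558^2 = 311364 ≡ 542 (mod 667)
9^16 ≡ 542^2 = 293764 ≡ 284 (mod 667)
9^32 ≡ 284^2 = 80656 ≡ 616 (mod 667)
9^64 ≡ 616^2 = 379456 ≡ 600 (mod 667)
9^128 ≡ 600^2 = 360000 ≡ 487 (mod 667)
9^256 ≡ 487^2 = 237169 ≡ 384 (mod 667)
333 = 256 + 64 + 8 + 4 + 1 in binary powers of 2.
So 9^333 ≡ 384 · 600 · 542 · 558 · 9 ≡ 660 (mod 667).
Squaring chain: 660; never reaches −1, so base 9 is a Miller–Rabin witness that 667 is composite.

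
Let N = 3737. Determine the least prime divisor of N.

3737 is odd.
Digit sum 20, not divisible by 3.
Ends in 7: not divisible by 5.
7: 3737 = 7·533 + 6
11: 3737 = 11·339 + 8
13: 3737 = 13·287 + 6
17: 3737 = 17·219 + 14
19: 3737 = 19·196 + 13
23: 3737 = 23·162 + 11
29: 3737 = 29·128 + 25
31: 3737 = 31·120 + 17
37: 3737 = 37·101

37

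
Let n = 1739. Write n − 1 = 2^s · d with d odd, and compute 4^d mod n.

1739 − 1 = 1738 = 2^1 · 869, so d = 869.
4^1 ≡ 4 (mod 1739)
4^2 ≡ 4^2 = 16 ≡ 16 (mod 1739)
4^4 ≡ 16^2 = 256 ≡ 256 (mod 1739)
4^8 ≡ 256^2 = 65536 ≡ 1193 (mod 1739)
4^16 ≡ 1193^2 = 1423249 ≡ 747 (mod 1739)
4^32 ≡ 747^2 = 558009 ≡ 1529 (mod 1739)
4^64 ≡ 1529^2 = 2337841 ≡ 625 (mod 1739)
4^128 ≡ 625^2 = 390625 ≡ 1089 (mod 1739)
4^256 ≡ 1089^2 = 1185921 ≡ 1662 (mod 1739)
4^512 ≡ 1662^2 = 2762244 ≡ 712 (mod 1739)
869 = 512 + 256 + 64 + 32 + 4 + 1 in binary powers of 2.
So 4^869 ≡ 712 · 1662 · 625 · 1529 · 256 · 4 ≡ 1283 (mod 1739).
Squaring chain: 1283; never reaches −1, so base 4 is a Miller–Rabin witness that 1739 is composite.

1283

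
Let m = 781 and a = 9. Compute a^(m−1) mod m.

9^1 ≡ 9 (mod 781)
9^2 ≡ 9^2 = 81 ≡ 81 (mod 781)
9^4 ≡ 81^2 = 6561 ≡ 313 (mod 781)
9^8 ≡ 313^2 = 97969 ≡ 344 (mod 781)
9^16 ≡ 344^2 = 118336 ≡ 405 (mod 781)
9^32 ≡ 405^2 = 164025 ≡ 15 (mod 781)
9^64 ≡ 15^2 = 225 ≡ 225 (mod 781)
9^128 ≡ 225^2 = 50625 ≡ 641 (mod 781)
9^256 ≡ 641^2 = 410881 ≡ 75 (mod 781)
9^512 ≡ 75^2 = 5625 ≡ 158 (mod 781)
780 = 512 + 256 + 8 + 4 in binary powers of 2.
So 9^780 ≡ 158 · 75 · 344 · 313 ≡ 529 (mod 781).
Since 529 ≠ 1, base 9 is a Fermat witness: 781 is composite.

529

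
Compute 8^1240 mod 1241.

8^1 ≡ 8 (mod 1241)
8^2 ≡ 8^2 = 64 ≡ 64 (mod 1241)
8^4 ≡ 64^2 = 4096 ≡ 373 (mod 1241)
8^8 ≡ 373^2 = 139129 ≡ 137 (mod 1241)
8^16 ≡ 137^2 = 18769 ≡ 154 (mod 1241)
8^32 ≡ 154^2 = 23716 ≡ 137 (mod 1241)
8^64 ≡ 137^2 = 18769 ≡ 154 (mod 1241)
8^128 ≡ 154^2 = 23716 ≡ 137 (mod 1241)
8^256 ≡ 137^2 = 18769 ≡ 154 (mod 1241)
8^512 ≡ 154^2 = 23716 ≡ 137 (mod 1241)
8^1024 ≡ 137^2 = 18769 ≡ 154 (mod 1241)
1240 = 1024 + 128 + 64 + 16 + 8 in binary powers of 2.
So 8^1240 ≡ 154 · 137 · 154 · 154 · 137 ≡ 154 (mod 1241).
Since 154 ≠ 1, base 8 is a Fermat witness: 1241 is composite.

154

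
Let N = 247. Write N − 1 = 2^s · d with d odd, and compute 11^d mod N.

247 − 1 = 246 = 2^1 · 123, so d = 123.
11^1 ≡ 11 (mod 247)
11^2 ≡ 11^2 = 121 ≡ 121 (mod 247)
11^4 ≡ 121^2 = 14641 ≡ 68 (mod 247)
11^8 ≡ 68^2 = 4624 ≡ 178 (mod 247)
11^16 ≡ 178^2 = 31684 ≡ 68 (mod 247)
11^32 ≡ 68^2 = 4624 ≡ 178 (mod 247)
11^64 ≡ 178^2 = 31684 ≡ 68 (mod 247)
123 = 64 + 32 + 16 + 8 + 2 + 1 in binary powers of 2.
So 11^123 ≡ 68 · 178 · 68 · 178 · 121 · 11 ≡ 96 (mod 247).
Squaring chain: 96; never reaches −1, so base 11 is a Miller–Rabin witness that 247 is composite.

96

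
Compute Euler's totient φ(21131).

Factor: 21131 = 11 · 17 · 113.
φ(21131) = (11−1) · (17−1) · (113−1) = 10 · 16 · 112 = 17920.

17920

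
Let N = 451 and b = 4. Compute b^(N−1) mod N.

4^1 ≡ 4 (mod 451)
4^2 ≡ 4^2 = 16 ≡ 16 (mod 451)
4^4 ≡ 16^2 = 256 ≡ 256 (mod 451)
4^8 ≡ 256^2 = 65536 ≡ 141 (mod 451)
4^16 ≡ 141^2 = 19881 ≡ 37 (mod 451)
4^32 ≡ 37^2 = 1369 ≡ 16 (mod 451)
4^64 ≡ 16^2 = 256 ≡ 256 (mod 451)
4^128 ≡ 256^2 = 65536 ≡ 141 (mod 451)
4^256 ≡ 141^2 = 19881 ≡ 37 (mod 451)
450 = 256 + 128 + 64 + 2 in binary powers of 2.
So 4^450 ≡ 37 · 141 · 256 · 16 ≡ 1 (mod 451).
Since the result is 1, base 4 gives no evidence that 451 is composite.

1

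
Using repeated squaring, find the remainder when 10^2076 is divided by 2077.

777

10^1 ≡ 10 (mod 2077)
10^2 ≡ 10^2 = 100 ≡ 100 (mod 2077)
10^4 ≡ 100^2 = 10000 ≡ 1692 (mod 2077)
10^8 ≡ 1692^2 = 2862864 ≡ 758 (mod 2077)
10^16 ≡ 758^2 = 574564 ≡ 1312 (mod 2077)
10^32 ≡ 1312^2 = 1721344 ≡ 1588 (mod 2077)
10^64 ≡ 1588^2 = 2521744 ≡ 266 (mod 2077)
10^128 ≡ 266^2 = 70756 ≡ 138 (mod 2077)
10^256 ≡ 138^2 = 19044 ≡ 351 (mod 2077)
10^512 ≡ 351^2 = 123201 ≡ 658 (mod 2077)
10^1024 ≡ 658^2 = 432964 ≡ 948 (mod 2077)
10^2048 ≡ 948^2 = 898704 ≡ 1440 (mod 2077)
2076 = 2048 + 16 + 8 + 4 in binary powers of 2.
So 10^2076 ≡ 1440 · 1312 · 758 · 1692 ≡ 777 (mod 2077).
Since 777 ≠ 1, base 10 is a Fermat witness: 2077 is composite.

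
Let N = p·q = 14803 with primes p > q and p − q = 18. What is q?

113

Since p = q + 18, we have 14803 = q(q + 18), so q² + 18q − 14803 = 0.
Discriminant: 18² + 4·14803 = 324 + 59212 = 59536; √59536 = 244.
q = (−18 + 244)/2 = 113, and p = q + 18 = 131.
Check: 113 · 131 = 14803.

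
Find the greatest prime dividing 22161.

89

22161 = 3 · 7387
7387 = 83 · 89
89 is prime.
So 22161 = 3 · 83 · 89; the largest prime factor is 89.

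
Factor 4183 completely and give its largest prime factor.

4183 = 47 · 89
89 is prime.
So 4183 = 47 · 89; the largest prime factor is 89.

89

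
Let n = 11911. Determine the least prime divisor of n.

43

11911 is odd.
Digit sum 13, not divisible by 3.
Ends in 1: not divisible by 5.
7: 11911 = 7·1701 + 4
11: 11911 = 11·1082 + 9
13: 11911 = 13·916 + 3
17: 11911 = 17·700 + 11
19: 11911 = 19·626 + 17
23: 11911 = 23·517 + 20
29: 11911 = 29·410 + 21
31: 11911 = 31·384 + 7
37: 11911 = 37·321 + 34
41: 11911 = 41·290 + 21
43: 11911 = 43·277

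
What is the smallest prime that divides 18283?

18283 is odd.
Digit sum 22, not divisible by 3.
Ends in 3: not divisible by 5.
7: 18283 = 7·2611 + 6
11: 18283 = 11·1662 + 1
13: 18283 = 13·1406 + 5
17: 18283 = 17·1075 + 8
19: 18283 = 19·962 + 5
23: 18283 = 23·794 + 21
29: 18283 = 29·630 + 13
31: 18283 = 31·589 + 24
37: 18283 = 37·494 + 5
41: 18283 = 41·445 + 38
43: 18283 = 43·425 + 8
47: 18283 = 47·389

47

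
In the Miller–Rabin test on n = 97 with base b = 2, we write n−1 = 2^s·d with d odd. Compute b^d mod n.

8

97 − 1 = 96 = 2^5 · 3, so d = 3.
2^1 ≡ 2 (mod 97)
2^2 ≡ 2^2 = 4 ≡ 4 (mod 97)
3 = 2 + 1 in binary powers of 2.
So 2^3 ≡ 4 · 2 ≡ 8 (mod 97).
Squaring chain: 8 → 64 → 22 → 96 → 1; reaches −1, so base 2 does not prove 97 composite.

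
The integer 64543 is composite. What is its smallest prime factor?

64543 is odd.
Digit sum 22, not divisible by 3.
Ends in 3: not divisible by 5.
7: 64543 = 7·9220 + 3
11: 64543 = 11·5867 + 6
13: 64543 = 13·4964 + 11
17: 64543 = 17·3796 + 11
19: 64543 = 19·3397

19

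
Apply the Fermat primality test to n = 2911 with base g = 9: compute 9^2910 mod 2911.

9^1 ≡ 9 (mod 2911)
9^2 ≡ 9^2 = 81 ≡ 81 (mod 2911)
9^4 ≡ 81^2 = 6561 ≡ 739 (mod 2911)
9^8 ≡ 739^2 = 546121 ≡ 1764 (mod 2911)
9^16 ≡ 1764^2 = 3111696 ≡ 2748 (mod 2911)
9^32 ≡ 2748^2 = 7551504 ≡ 370 (mod 2911)
9^64 ≡ 370^2 = 136900 ≡ 83 (mod 2911)
9^128 ≡ 83^2 = 6889 ≡ 1067 (mod 2911)
9^256 ≡ 1067^2 = 1138489 ≡ 288 (mod 2911)
9^512 ≡ 288^2 = 82944 ≡ 1436 (mod 2911)
9^1024 ≡ 1436^2 = 2062096 ≡ 1108 (mod 2911)
9^2048 ≡ 1108^2 = 1227664 ≡ 2133 (mod 2911)
2910 = 2048 + 512 + 256 + 64 + 16 + 8 + 4 + 2 in binary powers of 2.
So 9^2910 ≡ 2133 · 1436 · 288 · 83 · 2748 · 1764 · 739 · 81 ≡ 2746 (mod 2911).
Since 2746 ≠ 1, base 9 is a Fermat witness: 2911 is composite.

2746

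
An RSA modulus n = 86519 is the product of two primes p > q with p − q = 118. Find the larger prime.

Since p = q + 118, we have 86519 = q(q + 118), so q² + 118q − 86519 = 0.
Discriminant: 118² + 4·86519 = 13924 + 346076 = 360000; √360000 = 600.
q = (−118 + 600)/2 = 241, and p = q + 118 = 359.
Check: 241 · 359 = 86519.

359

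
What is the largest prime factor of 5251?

89

5251 = 59 · 89
89 is prime.
So 5251 = 59 · 89; the largest prime factor is 89.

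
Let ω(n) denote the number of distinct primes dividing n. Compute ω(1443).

1443 = 3 · 481
481 = 13 · 37
1443 = 3 · 13 · 37, which has 3 distinct prime factors.

3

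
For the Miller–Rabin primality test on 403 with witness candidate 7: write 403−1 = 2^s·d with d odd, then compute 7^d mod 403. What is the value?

190

403 − 1 = 402 = 2^1 · 201, so d = 201.
7^1 ≡ 7 (mod 403)
7^2 ≡ 7^2 = 49 ≡ 49 (mod 403)
7^4 ≡ 49^2 = 2401 ≡ 386 (mod 403)
7^8 ≡ 386^2 = 148996 ≡ 289 (mod 403)
7^16 ≡ 289^2 = 83521 ≡ 100 (mod 403)
7^32 ≡ 100^2 = 10000 ≡ 328 (mod 403)
7^64 ≡ 328^2 = 107584 ≡ 386 (mod 403)
7^128 ≡ 386^2 = 148996 ≡ 289 (mod 403)
201 = 128 + 64 + 8 + 1 in binary powers of 2.
So 7^201 ≡ 289 · 386 · 289 · 7 ≡ 190 (mod 403).
Squaring chain: 190; never reaches −1, so base 7 is a Miller–Rabin witness that 403 is composite.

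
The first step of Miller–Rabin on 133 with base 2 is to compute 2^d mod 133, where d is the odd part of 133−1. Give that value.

133 − 1 = 132 = 2^2 · 33, so d = 33.
2^1 ≡ 2 (mod 133)
2^2 ≡ 2^2 = 4 ≡ 4 (mod 133)
2^4 ≡ 4^2 = 16 ≡ 16 (mod 133)
2^8 ≡ 16^2 = 256 ≡ 123 (mod 133)
2^16 ≡ 123^2 = 15129 ≡ 100 (mod 133)
2^32 ≡ 100^2 = 10000 ≡ 25 (mod 133)
33 = 32 + 1 in binary powers of 2.
So 2^33 ≡ 25 · 2 ≡ 50 (mod 133).
Squaring chain: 50 → 106; never reaches −1, so base 2 is a Miller–Rabin witness that 133 is composite.

50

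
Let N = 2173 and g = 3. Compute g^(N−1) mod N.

122

3^1 ≡ 3 (mod 2173)
3^2 ≡ 3^2 = 9 ≡ 9 (mod 2173)
3^4 ≡ 9^2 = 81 ≡ 81 (mod 2173)
3^8 ≡ 81^2 = 6561 ≡ 42 (mod 2173)
3^16 ≡ 42^2 = 1764 ≡ 1764 (mod 2173)
3^32 ≡ 1764^2 = 3111696 ≡ 2133 (mod 2173)
3^64 ≡ 2133^2 = 4549689 ≡ 1600 (mod 2173)
3^128 ≡ 1600^2 = 2560000 ≡ 206 (mod 2173)
3^256 ≡ 206^2 = 42436 ≡ 1149 (mod 2173)
3^512 ≡ 1149^2 = 1320201 ≡ 1190 (mod 2173)
3^1024 ≡ 1190^2 = 1416100 ≡ 1477 (mod 2173)
3^2048 ≡ 1477^2 = 2181529 ≡ 2010 (mod 2173)
2172 = 2048 + 64 + 32 + 16 + 8 + 4 in binary powers of 2.
So 3^2172 ≡ 2010 · 1600 · 2133 · 1764 · 42 · 81 ≡ 122 (mod 2173).
Since 122 ≠ 1, base 3 is a Fermat witness: 2173 is composite.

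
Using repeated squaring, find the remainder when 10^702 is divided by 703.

1

10^1 ≡ 10 (mod 703)
10^2 ≡ 10^2 = 100 ≡ 100 (mod 703)
10^4 ≡ 100^2 = 10000 ≡ 158 (mod 703)
10^8 ≡ 158^2 = 24964 ≡ 359 (mod 703)
10^16 ≡ 359^2 = 128881 ≡ 232 (mod 703)
10^32 ≡ 232^2 = 53824 ≡ 396 (mod 703)
10^64 ≡ 396^2 = 156816 ≡ 47 (mod 703)
10^128 ≡ 47^2 = 2209 ≡ 100 (mod 703)
10^256 ≡ 100^2 = 10000 ≡ 158 (mod 703)
10^512 ≡ 158^2 = 24964 ≡ 359 (mod 703)
702 = 512 + 128 + 32 + 16 + 8 + 4 + 2 in binary powers of 2.
So 10^702 ≡ 359 · 100 · 396 · 232 · 359 · 158 · 100 ≡ 1 (mod 703).
Since the result is 1, base 10 gives no evidence that 703 is composite.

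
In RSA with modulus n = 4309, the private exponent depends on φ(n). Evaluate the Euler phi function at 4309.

4140

Factor: 4309 = 31 · 139.
φ(4309) = (31−1) · (139−1) = 30 · 138 = 4140.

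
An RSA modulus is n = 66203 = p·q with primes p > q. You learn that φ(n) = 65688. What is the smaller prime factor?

φ(n) = (p−1)(q−1) = n − (p+q) + 1, so p + q = 66203 − 65688 + 1 = 516.
p and q are the roots of t² − 516t + 66203 = 0.
Discriminant: 516² − 4·66203 = 266256 − 264812 = 1444; √1444 = 38.
q = (516 − 38)/2 = 239, p = (516 + 38)/2 = 277.
Check: 239 · 277 = 66203.

239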